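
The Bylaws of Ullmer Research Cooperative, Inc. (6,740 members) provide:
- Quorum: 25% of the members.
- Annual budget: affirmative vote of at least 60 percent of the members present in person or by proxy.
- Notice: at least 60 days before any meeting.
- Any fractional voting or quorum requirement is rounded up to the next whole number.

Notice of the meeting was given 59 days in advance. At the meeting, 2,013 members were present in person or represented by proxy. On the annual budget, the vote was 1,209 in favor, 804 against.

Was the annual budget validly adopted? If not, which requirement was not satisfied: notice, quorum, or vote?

Invalid — notice requirement not satisfied.

Notice: 59 days given; 60 required. Not satisfied.
Quorum: 25% of 6,740 = 1,685; 2,013 present. Satisfied.
Vote: requires three-fifths of those present (2,013); 3/5 of 2013 = 1207.80, rounded up to 1208, so 1,208 needed; 1,209 in favor. Satisfied.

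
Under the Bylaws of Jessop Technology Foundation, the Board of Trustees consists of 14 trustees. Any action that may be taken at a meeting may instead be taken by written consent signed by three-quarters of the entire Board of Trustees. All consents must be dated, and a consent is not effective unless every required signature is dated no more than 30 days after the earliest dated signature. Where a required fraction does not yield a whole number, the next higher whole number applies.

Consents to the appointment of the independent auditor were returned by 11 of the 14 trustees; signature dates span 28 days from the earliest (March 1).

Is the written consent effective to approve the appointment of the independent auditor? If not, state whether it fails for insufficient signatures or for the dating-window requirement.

Signatures required: three-quarters of 14 — 3/4 of 14 = 10.50, rounded up to 11, so 11 needed; 11 signed. Sufficient.
Dating window: the latest signature is 28 days after the earliest; the limit is 30 days. Within the window.

Effective — both the signature and dating-window requirements are satisfied.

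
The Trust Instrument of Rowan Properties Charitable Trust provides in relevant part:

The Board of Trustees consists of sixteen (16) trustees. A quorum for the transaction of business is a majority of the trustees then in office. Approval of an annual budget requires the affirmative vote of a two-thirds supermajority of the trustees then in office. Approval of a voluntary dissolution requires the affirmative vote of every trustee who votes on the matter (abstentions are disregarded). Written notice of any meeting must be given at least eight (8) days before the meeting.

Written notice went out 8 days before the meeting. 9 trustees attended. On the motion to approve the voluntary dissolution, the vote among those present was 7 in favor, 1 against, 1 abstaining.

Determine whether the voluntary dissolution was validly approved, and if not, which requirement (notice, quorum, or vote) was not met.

Invalid — vote requirement not satisfied.

Notice: 8 days given; 8 required (8 ≥ 8). Satisfied.
Quorum: 9 present; quorum is 9. Satisfied.
Vote: the voluntary dissolution requires the unanimous vote of the votes cast (9 present − 1 abstaining = 8). Unanimous means all 8, so 8 affirmative votes are needed; 7 voted in favor. Not satisfied.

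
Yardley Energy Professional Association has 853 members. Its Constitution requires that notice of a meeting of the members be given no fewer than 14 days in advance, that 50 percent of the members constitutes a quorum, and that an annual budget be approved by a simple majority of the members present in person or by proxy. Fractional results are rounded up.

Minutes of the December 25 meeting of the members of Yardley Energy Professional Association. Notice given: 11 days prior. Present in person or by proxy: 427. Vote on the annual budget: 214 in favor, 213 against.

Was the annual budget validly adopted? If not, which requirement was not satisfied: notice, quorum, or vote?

Notice: 11 days given; 14 required. Not satisfied.
Quorum: 50% of 853 = 426.50, rounded up to 427; 427 present. Satisfied.
Vote: requires a majority of those present (427); a majority of 427 is 214, so 214 needed; 214 in favor. Satisfied.

Invalid — notice requirement not satisfied.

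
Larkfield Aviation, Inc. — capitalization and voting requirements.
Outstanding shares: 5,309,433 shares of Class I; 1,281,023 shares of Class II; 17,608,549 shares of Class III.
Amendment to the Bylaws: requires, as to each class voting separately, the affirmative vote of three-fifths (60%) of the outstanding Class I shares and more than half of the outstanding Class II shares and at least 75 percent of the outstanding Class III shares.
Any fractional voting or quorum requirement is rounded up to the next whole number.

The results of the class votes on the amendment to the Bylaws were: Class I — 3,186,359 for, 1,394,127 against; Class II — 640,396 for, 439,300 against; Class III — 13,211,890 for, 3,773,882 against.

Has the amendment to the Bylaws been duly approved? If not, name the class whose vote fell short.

Class I: 3/5 of 5309433 = 3185659.80, rounded up to 3185660; 3,185,660 required, 3,186,359 in favor — approved.
Class II: a majority of 1281023 is 640512; 640,512 required, 640,396 in favor — not approved.
Class III: 3/4 of 17608549 = 13206411.75, rounded up to 13206412; 13,206,412 required, 13,211,890 in favor — approved.

Not approved — the Class II shares did not give the required vote.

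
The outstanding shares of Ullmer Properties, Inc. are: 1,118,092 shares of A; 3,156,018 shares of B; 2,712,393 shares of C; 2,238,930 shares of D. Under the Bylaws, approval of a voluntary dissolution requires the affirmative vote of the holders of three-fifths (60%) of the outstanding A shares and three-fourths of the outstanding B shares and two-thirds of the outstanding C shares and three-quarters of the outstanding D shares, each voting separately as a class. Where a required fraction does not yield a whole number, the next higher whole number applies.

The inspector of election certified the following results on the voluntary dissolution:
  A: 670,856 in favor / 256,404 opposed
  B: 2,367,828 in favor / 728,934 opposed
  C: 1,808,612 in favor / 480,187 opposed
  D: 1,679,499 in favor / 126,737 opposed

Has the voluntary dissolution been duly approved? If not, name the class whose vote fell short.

Approved — every class gave the required vote.

A: 3/5 of 1118092 = 670855.20, rounded up to 670856; 670,856 required, 670,856 in favor — approved.
B: 3/4 of 3156018 = 2367013.50, rounded up to 2367014; 2,367,014 required, 2,367,828 in favor — approved.
C: 2/3 of 2712393 = 1808262; 1,808,262 required, 1,808,612 in favor — approved.
D: 3/4 of 2238930 = 1679197.50, rounded up to 1679198; 1,679,198 required, 1,679,499 in favor — approved.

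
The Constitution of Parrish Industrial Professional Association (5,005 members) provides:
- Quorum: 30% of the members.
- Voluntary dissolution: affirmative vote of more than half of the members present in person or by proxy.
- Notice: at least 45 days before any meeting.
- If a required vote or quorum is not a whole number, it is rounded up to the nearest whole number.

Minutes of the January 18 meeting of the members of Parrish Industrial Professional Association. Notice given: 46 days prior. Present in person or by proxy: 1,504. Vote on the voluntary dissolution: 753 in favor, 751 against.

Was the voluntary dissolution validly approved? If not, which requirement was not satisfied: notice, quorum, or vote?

Notice: 46 days given; 45 required. Satisfied.
Quorum: 30% of 5,005 = 1,501.50, rounded up to 1,502; 1,504 present. Satisfied.
Vote: requires a majority of those present (1,504); a majority of 1504 is 753, so 753 needed; 753 in favor. Satisfied.

Valid — all requirements satisfied.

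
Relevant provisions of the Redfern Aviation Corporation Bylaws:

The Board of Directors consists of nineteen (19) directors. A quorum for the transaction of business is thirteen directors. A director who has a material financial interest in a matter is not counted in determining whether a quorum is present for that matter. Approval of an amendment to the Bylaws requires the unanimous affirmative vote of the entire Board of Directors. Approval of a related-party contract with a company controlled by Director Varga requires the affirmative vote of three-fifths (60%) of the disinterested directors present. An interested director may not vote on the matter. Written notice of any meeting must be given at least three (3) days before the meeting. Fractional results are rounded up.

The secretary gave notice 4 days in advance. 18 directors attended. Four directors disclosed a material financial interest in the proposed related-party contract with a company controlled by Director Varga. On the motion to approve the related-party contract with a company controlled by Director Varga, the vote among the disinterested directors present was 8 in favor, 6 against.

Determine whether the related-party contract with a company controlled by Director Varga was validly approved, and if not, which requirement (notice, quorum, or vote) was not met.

Invalid — vote requirement not satisfied.

Notice: 4 days given; 3 required (4 ≥ 3). Satisfied.
Quorum: 18 present, but the 4 interested directors do not count, leaving 14. Quorum is 13. Satisfied.
Vote: the related-party contract with a company controlled by Director Varga requires three-fifths of the disinterested directors present (18 − 4 = 14). 3/5 of 14 = 8.40, rounded up to 9, so 9 affirmative votes are needed; 8 voted in favor. Not satisfied.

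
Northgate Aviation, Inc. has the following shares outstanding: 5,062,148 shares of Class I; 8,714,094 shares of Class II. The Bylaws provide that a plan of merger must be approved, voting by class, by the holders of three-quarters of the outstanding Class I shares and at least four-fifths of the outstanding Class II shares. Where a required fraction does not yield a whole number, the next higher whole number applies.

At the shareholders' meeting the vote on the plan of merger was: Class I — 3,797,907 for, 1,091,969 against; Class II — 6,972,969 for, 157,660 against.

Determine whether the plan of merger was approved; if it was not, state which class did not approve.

Class I: 3/4 of 5062148 = 3796611; 3,796,611 required, 3,797,907 in favor — approved.
Class II: 4/5 of 8714094 = 6971275.20, rounded up to 6971276; 6,971,276 required, 6,972,969 in favor — approved.

Approved — every class gave the required vote.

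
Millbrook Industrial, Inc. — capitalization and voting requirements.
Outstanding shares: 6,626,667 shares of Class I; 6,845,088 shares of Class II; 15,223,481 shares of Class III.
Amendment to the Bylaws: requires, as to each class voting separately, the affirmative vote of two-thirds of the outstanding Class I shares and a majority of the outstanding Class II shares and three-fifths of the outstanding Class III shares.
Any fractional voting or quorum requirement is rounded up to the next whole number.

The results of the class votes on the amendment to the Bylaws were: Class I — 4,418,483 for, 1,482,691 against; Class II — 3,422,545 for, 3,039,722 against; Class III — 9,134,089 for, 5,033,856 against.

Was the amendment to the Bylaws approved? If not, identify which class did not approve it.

Class I: 2/3 of 6626667 = 4417778; 4,417,778 required, 4,418,483 in favor — approved.
Class II: a majority of 6845088 is 3422545; 3,422,545 required, 3,422,545 in favor — approved.
Class III: 3/5 of 15223481 = 9134088.60, rounded up to 9134089; 9,134,089 required, 9,134,089 in favor — approved.

Approved — every class gave the required vote.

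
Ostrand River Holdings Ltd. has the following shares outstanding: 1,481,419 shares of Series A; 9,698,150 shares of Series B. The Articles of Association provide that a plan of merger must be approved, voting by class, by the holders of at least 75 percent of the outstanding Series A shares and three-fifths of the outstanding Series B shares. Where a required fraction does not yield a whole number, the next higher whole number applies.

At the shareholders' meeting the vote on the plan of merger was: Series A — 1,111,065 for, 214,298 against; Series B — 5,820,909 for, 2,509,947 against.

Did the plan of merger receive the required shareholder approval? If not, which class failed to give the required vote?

Series A: 3/4 of 1481419 = 1111064.25, rounded up to 1111065; 1,111,065 required, 1,111,065 in favor — approved.
Series B: 3/5 of 9698150 = 5818890; 5,818,890 required, 5,820,909 in favor — approved.

Approved — every class gave the required vote.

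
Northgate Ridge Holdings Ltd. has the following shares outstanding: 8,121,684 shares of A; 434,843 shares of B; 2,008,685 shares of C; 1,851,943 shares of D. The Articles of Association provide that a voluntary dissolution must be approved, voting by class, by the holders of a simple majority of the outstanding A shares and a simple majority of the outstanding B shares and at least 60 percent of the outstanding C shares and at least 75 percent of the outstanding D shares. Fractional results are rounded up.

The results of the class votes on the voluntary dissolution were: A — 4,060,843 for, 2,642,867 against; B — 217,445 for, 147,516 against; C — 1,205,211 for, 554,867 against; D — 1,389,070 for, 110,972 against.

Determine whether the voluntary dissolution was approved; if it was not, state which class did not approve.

Approved — every class gave the required vote.

A: a majority of 8121684 is 4060843; 4,060,843 required, 4,060,843 in favor — approved.
B: a majority of 434843 is 217422; 217,422 required, 217,445 in favor — approved.
C: 3/5 of 2008685 = 1205211; 1,205,211 required, 1,205,211 in favor — approved.
D: 3/4 of 1851943 = 1388957.25, rounded up to 1388958; 1,388,958 required, 1,389,070 in favor — approved.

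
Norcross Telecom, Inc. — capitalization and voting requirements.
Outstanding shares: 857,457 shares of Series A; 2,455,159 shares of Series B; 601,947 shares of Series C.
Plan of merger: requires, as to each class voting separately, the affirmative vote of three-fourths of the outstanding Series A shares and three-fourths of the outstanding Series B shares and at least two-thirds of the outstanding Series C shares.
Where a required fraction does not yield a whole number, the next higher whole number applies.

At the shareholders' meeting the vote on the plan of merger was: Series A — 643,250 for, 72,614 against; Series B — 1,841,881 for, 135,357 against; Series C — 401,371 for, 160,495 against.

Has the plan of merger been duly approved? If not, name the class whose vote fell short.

Approved — every class gave the required vote.

Series A: 3/4 of 857457 = 643092.75, rounded up to 643093; 643,093 required, 643,250 in favor — approved.
Series B: 3/4 of 2455159 = 1841369.25, rounded up to 1841370; 1,841,370 required, 1,841,881 in favor — approved.
Series C: 2/3 of 601947 = 401298; 401,298 required, 401,371 in favor — approved.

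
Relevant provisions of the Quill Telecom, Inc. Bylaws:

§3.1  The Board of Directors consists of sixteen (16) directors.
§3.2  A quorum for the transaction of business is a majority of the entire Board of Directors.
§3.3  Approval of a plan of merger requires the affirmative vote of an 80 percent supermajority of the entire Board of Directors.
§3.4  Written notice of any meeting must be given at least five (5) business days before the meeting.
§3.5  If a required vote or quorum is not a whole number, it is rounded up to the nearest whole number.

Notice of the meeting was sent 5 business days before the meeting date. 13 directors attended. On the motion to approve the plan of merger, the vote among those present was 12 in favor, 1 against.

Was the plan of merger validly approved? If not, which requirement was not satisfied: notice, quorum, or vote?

Notice: 5 business days given; 5 required (5 ≥ 5). Satisfied.
Quorum: 13 present; quorum is 9. Satisfied.
Vote: the plan of merger requires four-fifths of the entire Board of Directors (16). 4/5 of 16 = 12.80, rounded up to 13, so 13 affirmative votes are needed; 12 voted in favor. Not satisfied.

Invalid — vote requirement not satisfied.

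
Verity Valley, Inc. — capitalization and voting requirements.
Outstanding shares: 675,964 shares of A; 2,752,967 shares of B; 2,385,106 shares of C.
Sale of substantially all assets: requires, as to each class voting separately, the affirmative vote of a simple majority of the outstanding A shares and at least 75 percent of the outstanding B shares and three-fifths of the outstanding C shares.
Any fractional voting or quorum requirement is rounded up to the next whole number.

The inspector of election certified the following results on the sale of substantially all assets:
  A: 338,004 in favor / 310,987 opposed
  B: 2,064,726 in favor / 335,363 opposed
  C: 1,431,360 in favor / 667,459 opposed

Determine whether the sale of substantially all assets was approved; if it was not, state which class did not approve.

A: a majority of 675964 is 337983; 337,983 required, 338,004 in favor — approved.
B: 3/4 of 2752967 = 2064725.25, rounded up to 2064726; 2,064,726 required, 2,064,726 in favor — approved.
C: 3/5 of 2385106 = 1431063.60, rounded up to 1431064; 1,431,064 required, 1,431,360 in favor — approved.

Approved — every class gave the required vote.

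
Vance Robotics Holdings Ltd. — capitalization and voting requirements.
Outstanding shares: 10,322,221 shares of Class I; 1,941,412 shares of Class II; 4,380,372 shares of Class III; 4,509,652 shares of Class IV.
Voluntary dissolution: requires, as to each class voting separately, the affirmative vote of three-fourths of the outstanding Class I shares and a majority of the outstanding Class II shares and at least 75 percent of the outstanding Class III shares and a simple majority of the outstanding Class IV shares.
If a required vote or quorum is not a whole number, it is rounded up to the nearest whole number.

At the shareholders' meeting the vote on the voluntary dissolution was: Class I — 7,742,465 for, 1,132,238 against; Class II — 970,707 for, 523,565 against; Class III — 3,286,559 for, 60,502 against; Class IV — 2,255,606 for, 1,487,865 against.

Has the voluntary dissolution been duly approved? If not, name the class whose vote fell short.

Class I: 3/4 of 10322221 = 7741665.75, rounded up to 7741666; 7,741,666 required, 7,742,465 in favor — approved.
Class II: a majority of 1941412 is 970707; 970,707 required, 970,707 in favor — approved.
Class III: 3/4 of 4380372 = 3285279; 3,285,279 required, 3,286,559 in favor — approved.
Class IV: a majority of 4509652 is 2254827; 2,254,827 required, 2,255,606 in favor — approved.

Approved — every class gave the required vote.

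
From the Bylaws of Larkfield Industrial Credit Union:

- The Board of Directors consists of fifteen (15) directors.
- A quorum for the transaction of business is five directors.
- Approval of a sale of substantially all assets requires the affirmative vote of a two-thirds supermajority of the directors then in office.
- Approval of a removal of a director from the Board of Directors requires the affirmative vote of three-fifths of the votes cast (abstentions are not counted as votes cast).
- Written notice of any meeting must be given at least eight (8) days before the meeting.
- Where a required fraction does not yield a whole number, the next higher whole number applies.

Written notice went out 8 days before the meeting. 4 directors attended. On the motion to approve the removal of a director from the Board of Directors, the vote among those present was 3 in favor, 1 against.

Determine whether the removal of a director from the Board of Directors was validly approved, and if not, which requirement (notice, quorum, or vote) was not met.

Invalid — quorum requirement not satisfied.

Notice: 8 days given; 8 required (8 ≥ 8). Satisfied.
Quorum: 4 present; quorum is 5. Not satisfied.
Vote: the removal of a director from the Board of Directors requires three-fifths of the votes cast (4). 3/5 of 4 = 2.40, rounded up to 3, so 3 affirmative votes are needed; 3 voted in favor. Satisfied. (Moot — without a quorum no business can be validly transacted.)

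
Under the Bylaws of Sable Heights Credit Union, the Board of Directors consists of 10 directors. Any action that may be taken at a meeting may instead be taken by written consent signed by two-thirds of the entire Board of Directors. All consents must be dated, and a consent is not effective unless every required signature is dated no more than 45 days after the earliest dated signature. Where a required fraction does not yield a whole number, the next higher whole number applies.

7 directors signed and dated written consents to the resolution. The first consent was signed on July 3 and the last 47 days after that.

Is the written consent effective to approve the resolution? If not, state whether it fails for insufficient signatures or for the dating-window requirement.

Signatures required: two-thirds of 10 — 2/3 of 10 = 6.67, rounded up to 7, so 7 needed; 7 signed. Sufficient.
Dating window: the latest signature is 47 days after the earliest; the limit is 45 days. Outside the window.

Not effective — dating-window requirement not satisfied.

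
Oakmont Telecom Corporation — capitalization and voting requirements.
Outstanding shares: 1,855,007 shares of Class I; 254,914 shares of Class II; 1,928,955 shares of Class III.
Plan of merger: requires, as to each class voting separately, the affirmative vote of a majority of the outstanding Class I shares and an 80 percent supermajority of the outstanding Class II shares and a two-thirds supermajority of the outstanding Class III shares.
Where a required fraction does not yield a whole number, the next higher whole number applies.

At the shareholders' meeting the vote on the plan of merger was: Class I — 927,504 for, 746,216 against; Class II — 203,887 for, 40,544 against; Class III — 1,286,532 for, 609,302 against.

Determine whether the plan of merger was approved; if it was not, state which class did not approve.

Not approved — the Class II shares did not give the required vote.

Class I: a majority of 1855007 is 927504; 927,504 required, 927,504 in favor — approved.
Class II: 4/5 of 254914 = 203931.20, rounded up to 203932; 203,932 required, 203,887 in favor — not approved.
Class III: 2/3 of 1928955 = 1285970; 1,285,970 required, 1,286,532 in favor — approved.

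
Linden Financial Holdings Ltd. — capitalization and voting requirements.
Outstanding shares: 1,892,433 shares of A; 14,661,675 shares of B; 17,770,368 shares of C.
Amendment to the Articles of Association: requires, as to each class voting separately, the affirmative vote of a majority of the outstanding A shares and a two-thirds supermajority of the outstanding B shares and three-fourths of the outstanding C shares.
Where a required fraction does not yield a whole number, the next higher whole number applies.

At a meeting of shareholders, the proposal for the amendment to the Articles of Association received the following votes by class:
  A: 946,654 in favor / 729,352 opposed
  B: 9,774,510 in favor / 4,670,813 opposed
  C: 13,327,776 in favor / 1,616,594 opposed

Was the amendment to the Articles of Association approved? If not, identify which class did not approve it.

A: a majority of 1892433 is 946217; 946,217 required, 946,654 in favor — approved.
B: 2/3 of 14661675 = 9774450; 9,774,450 required, 9,774,510 in favor — approved.
C: 3/4 of 17770368 = 13327776; 13,327,776 required, 13,327,776 in favor — approved.

Approved — every class gave the required vote.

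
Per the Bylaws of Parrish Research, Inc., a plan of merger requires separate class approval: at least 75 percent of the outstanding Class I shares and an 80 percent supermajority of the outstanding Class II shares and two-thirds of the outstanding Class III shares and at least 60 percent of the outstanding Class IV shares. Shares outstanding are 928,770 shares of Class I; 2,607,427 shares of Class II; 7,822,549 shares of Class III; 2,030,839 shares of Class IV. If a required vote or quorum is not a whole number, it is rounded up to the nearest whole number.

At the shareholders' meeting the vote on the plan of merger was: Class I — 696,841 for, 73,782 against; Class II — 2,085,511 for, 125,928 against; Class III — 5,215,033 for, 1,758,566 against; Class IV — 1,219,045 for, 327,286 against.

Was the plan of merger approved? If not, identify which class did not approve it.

Not approved — the Class II shares did not give the required vote.

Class I: 3/4 of 928770 = 696577.50, rounded up to 696578; 696,578 required, 696,841 in favor — approved.
Class II: 4/5 of 2607427 = 2085941.60, rounded up to 2085942; 2,085,942 required, 2,085,511 in favor — not approved.
Class III: 2/3 of 7822549 = 5215032.67, rounded up to 5215033; 5,215,033 required, 5,215,033 in favor — approved.
Class IV: 3/5 of 2030839 = 1218503.40, rounded up to 1218504; 1,218,504 required, 1,219,045 in favor — approved.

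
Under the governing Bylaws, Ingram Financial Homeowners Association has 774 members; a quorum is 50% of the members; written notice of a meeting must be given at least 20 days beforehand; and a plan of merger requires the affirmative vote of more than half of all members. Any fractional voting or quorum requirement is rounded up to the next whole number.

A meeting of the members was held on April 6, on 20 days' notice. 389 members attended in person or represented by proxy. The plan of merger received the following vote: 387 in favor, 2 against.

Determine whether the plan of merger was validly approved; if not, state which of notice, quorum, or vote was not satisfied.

Invalid — vote requirement not satisfied.

Notice: 20 days given; 20 required. Satisfied.
Quorum: 50% of 774 = 387; 389 present. Satisfied.
Vote: requires a majority of all members (774); a majority of 774 is 388, so 388 needed; 387 in favor. Not satisfied.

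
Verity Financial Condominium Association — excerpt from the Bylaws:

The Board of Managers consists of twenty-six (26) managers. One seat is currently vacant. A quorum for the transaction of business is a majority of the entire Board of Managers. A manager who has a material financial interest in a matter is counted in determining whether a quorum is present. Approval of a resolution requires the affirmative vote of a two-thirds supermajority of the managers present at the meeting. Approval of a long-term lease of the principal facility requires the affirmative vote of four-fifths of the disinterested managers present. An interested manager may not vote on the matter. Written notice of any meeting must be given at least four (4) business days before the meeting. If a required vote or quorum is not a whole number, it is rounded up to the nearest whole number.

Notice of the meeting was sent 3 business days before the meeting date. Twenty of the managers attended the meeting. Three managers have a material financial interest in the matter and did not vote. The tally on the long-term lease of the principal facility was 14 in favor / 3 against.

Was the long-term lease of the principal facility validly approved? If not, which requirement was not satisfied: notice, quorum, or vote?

Invalid — notice requirement not satisfied.

Notice: 3 business days given; 4 required (3 < 4). Not satisfied.
Quorum: 20 present (interested managers count toward quorum); quorum is 14. Satisfied.
Vote: the long-term lease of the principal facility requires four-fifths of the disinterested managers present (20 − 3 = 17). 4/5 of 17 = 13.60, rounded up to 14, so 14 affirmative votes are needed; 14 voted in favor. Satisfied.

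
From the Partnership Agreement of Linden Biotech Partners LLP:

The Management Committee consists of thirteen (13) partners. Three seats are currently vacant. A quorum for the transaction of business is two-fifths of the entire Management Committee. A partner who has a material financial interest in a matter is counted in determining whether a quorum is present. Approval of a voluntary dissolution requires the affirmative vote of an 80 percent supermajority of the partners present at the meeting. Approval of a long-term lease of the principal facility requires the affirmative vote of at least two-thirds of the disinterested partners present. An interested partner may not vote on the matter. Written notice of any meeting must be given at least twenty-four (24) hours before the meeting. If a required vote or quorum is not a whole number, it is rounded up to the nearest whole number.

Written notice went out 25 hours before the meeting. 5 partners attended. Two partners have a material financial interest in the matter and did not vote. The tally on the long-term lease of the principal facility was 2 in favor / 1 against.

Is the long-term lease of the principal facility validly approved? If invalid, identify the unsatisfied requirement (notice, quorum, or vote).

Notice: 25 hours given; 24 required (25 ≥ 24). Satisfied.
Quorum: 5 present (interested partners count toward quorum); quorum is 6. Not satisfied.
Vote: the long-term lease of the principal facility requires two-thirds of the disinterested partners present (5 − 2 = 3). 2/3 of 3 = 2, so 2 affirmative votes are needed; 2 voted in favor. Satisfied. (Moot — without a quorum no business can be validly transacted.)

Invalid — quorum requirement not satisfied.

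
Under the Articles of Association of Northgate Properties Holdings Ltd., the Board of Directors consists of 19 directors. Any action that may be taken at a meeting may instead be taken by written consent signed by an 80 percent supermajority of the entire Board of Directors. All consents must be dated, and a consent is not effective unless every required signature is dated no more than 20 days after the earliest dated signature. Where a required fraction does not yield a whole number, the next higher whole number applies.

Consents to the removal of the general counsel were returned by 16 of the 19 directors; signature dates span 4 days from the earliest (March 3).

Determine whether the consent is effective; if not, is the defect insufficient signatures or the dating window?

Signatures required: an 80 percent supermajority of 19 — 4/5 of 19 = 15.20, rounded up to 16, so 16 needed; 16 signed. Sufficient.
Dating window: the latest signature is 4 days after the earliest; the limit is 20 days. Within the window.

Effective — both the signature and dating-window requirements are satisfied.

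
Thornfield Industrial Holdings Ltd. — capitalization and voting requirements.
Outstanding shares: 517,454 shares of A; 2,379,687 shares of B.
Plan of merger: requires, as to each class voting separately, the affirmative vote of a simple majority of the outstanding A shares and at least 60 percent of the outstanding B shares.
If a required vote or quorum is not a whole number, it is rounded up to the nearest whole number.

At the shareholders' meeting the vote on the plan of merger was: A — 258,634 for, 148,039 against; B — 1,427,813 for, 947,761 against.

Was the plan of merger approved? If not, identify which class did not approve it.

Not approved — the A shares did not give the required vote.

A: a majority of 517454 is 258728; 258,728 required, 258,634 in favor — not approved.
B: 3/5 of 2379687 = 1427812.20, rounded up to 1427813; 1,427,813 required, 1,427,813 in favor — approved.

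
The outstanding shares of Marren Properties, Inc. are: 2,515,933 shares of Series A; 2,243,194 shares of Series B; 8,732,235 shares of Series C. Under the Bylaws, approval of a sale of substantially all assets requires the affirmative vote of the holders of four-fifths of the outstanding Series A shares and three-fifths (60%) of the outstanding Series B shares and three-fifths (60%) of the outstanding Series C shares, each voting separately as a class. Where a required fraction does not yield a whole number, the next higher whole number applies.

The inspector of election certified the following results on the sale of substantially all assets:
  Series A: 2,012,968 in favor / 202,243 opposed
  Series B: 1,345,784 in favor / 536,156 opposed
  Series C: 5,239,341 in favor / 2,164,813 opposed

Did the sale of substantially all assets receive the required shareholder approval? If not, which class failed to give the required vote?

Not approved — the Series B shares did not give the required vote.

Series A: 4/5 of 2515933 = 2012746.40, rounded up to 2012747; 2,012,747 required, 2,012,968 in favor — approved.
Series B: 3/5 of 2243194 = 1345916.40, rounded up to 1345917; 1,345,917 required, 1,345,784 in favor — not approved.
Series C: 3/5 of 8732235 = 5239341; 5,239,341 required, 5,239,341 in favor — approved.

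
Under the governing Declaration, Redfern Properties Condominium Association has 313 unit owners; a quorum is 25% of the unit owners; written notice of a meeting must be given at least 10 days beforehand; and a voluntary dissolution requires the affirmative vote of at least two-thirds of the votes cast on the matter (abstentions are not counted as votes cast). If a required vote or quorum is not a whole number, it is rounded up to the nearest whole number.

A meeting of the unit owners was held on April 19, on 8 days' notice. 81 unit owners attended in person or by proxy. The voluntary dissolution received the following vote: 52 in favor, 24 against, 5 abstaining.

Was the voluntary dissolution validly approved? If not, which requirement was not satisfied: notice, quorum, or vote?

Notice: 8 days given; 10 required. Not satisfied.
Quorum: 25% of 313 = 78.25, rounded up to 79; 81 present. Satisfied.
Vote: requires two-thirds of the votes cast (81 − 5 abstaining = 76); 2/3 of 76 = 50.67, rounded up to 51, so 51 needed; 52 in favor. Satisfied.

Invalid — notice requirement not satisfied.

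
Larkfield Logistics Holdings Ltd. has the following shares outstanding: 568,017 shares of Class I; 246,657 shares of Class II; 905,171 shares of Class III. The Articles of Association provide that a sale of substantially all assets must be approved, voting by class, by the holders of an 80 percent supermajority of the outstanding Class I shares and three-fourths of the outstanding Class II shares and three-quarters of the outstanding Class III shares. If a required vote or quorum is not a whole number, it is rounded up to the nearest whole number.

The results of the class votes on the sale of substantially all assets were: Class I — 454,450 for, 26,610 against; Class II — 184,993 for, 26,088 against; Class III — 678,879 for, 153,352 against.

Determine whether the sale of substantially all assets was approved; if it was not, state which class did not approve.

Approved — every class gave the required vote.

Class I: 4/5 of 568017 = 454413.60, rounded up to 454414; 454,414 required, 454,450 in favor — approved.
Class II: 3/4 of 246657 = 184992.75, rounded up to 184993; 184,993 required, 184,993 in favor — approved.
Class III: 3/4 of 905171 = 678878.25, rounded up to 678879; 678,879 required, 678,879 in favor — approved.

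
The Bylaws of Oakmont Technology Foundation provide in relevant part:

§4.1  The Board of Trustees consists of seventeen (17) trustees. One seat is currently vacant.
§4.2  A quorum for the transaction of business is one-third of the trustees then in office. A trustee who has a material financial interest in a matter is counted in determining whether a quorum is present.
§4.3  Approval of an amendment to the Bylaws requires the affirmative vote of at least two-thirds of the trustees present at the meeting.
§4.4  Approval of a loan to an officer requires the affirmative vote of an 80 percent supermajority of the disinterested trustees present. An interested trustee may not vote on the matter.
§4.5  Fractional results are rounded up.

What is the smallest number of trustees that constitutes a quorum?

1/3 of 16 = 5.33, rounded up to 6.

6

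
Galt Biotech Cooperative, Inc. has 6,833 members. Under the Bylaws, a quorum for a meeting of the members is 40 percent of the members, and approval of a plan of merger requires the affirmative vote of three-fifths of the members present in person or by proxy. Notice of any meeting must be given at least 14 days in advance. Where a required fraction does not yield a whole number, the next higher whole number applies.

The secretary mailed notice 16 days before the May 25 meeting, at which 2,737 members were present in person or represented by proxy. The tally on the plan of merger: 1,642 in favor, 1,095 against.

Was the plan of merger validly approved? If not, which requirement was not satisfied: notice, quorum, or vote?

Notice: 16 days given; 14 required. Satisfied.
Quorum: 40% of 6,833 = 2,733.20, rounded up to 2,734; 2,737 present. Satisfied.
Vote: requires three-fifths of those present (2,737); 3/5 of 2737 = 1642.20, rounded up to 1643, so 1,643 needed; 1,642 in favor. Not satisfied.

Invalid — vote requirement not satisfied.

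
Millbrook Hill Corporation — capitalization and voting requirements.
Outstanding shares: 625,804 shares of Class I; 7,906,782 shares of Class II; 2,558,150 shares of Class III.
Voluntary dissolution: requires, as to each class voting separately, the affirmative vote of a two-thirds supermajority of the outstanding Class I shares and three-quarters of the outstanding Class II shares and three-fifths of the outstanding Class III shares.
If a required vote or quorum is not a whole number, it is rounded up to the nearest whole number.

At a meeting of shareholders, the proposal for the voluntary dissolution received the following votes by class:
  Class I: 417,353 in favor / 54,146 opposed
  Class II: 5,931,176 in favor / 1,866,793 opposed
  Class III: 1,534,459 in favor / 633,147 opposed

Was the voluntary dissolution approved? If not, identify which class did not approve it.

Class I: 2/3 of 625804 = 417202.67, rounded up to 417203; 417,203 required, 417,353 in favor — approved.
Class II: 3/4 of 7906782 = 5930086.50, rounded up to 5930087; 5,930,087 required, 5,931,176 in favor — approved.
Class III: 3/5 of 2558150 = 1534890; 1,534,890 required, 1,534,459 in favor — not approved.

Not approved — the Class III shares did not give the required vote.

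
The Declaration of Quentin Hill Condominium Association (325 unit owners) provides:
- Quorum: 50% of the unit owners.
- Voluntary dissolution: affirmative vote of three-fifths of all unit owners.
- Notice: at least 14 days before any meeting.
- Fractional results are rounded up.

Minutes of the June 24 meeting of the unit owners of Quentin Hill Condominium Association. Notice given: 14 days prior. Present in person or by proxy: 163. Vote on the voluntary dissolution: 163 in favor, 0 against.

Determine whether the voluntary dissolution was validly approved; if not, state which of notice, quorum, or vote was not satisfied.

Invalid — vote requirement not satisfied.

Notice: 14 days given; 14 required. Satisfied.
Quorum: 50% of 325 = 162.50, rounded up to 163; 163 present. Satisfied.
Vote: requires three-fifths of all unit owners (325); 3/5 of 325 = 195, so 195 needed; 163 in favor. Not satisfied.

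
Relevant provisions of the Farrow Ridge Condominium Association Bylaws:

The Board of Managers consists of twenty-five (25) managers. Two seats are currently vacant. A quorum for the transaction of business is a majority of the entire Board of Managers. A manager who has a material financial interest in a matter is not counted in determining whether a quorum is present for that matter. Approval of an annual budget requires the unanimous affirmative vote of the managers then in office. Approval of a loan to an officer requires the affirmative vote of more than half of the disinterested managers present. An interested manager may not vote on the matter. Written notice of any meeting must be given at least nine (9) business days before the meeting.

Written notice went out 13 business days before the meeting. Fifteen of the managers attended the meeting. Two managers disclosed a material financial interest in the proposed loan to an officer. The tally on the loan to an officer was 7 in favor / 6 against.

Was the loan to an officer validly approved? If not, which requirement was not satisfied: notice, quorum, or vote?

Valid — all requirements satisfied.

Notice: 13 business days given; 9 required (13 ≥ 9). Satisfied.
Quorum: 15 present, but the 2 interested managers do not count, leaving 13. Quorum is 13. Satisfied.
Vote: the loan to an officer requires a majority of the disinterested managers present (15 − 2 = 13). A majority of 13 is 7, so 7 affirmative votes are needed; 7 voted in favor. Satisfied.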